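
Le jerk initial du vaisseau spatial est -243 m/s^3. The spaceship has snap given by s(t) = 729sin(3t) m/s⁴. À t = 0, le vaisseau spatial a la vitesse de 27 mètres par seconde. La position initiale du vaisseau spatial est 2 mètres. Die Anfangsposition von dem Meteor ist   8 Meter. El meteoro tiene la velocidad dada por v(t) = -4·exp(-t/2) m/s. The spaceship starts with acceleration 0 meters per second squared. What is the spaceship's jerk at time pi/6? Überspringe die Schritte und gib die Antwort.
j(pi/6) = 0.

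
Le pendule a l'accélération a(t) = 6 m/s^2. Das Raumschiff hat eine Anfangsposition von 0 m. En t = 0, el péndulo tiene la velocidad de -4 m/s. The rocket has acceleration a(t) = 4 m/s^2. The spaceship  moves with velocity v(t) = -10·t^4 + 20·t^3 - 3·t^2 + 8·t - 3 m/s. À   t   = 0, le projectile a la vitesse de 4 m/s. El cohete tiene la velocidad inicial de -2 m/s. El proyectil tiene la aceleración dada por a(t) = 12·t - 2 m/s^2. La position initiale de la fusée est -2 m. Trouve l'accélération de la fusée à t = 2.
Nous avons l'accélération a(t) = 4. En substituant t = 2: a(2) = 4.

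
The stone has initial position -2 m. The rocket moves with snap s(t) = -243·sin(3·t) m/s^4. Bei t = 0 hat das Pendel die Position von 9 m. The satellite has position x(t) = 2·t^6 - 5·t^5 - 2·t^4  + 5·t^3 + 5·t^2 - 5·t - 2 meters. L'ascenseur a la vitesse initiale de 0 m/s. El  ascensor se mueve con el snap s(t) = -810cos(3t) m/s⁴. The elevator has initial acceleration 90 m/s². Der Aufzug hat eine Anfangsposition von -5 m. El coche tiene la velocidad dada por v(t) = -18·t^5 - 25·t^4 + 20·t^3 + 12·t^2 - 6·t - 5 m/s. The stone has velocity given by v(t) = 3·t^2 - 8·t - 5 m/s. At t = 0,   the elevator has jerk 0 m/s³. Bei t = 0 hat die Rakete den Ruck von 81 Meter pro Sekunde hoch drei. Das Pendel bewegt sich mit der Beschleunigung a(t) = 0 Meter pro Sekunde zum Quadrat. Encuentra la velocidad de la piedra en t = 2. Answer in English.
From the given velocity equation v(t) = 3·t^2 - 8·t - 5, we substitute t = 2 to get v = -9.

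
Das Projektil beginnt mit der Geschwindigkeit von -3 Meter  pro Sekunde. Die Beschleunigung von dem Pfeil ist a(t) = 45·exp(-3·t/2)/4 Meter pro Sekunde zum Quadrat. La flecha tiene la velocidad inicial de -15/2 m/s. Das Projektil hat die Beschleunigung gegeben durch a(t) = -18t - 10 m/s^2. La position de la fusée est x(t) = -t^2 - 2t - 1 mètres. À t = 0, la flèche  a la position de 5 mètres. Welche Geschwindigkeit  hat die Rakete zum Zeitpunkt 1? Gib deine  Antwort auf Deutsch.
Wir müssen unsere Gleichung für die Position x(t) = -t^2 - 2·t - 1 1-mal ableiten. Die Ableitung von der Position ergibt die Geschwindigkeit: v(t) = -2·t - 2. Wir haben die Geschwindigkeit v(t) = -2·t - 2. Durch Einsetzen von t = 1: v(1) = -4.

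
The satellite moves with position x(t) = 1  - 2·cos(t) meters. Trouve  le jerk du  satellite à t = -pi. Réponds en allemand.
Wir müssen unsere Gleichung für die Position x(t) = 1 - 2·cos(t) 3-mal ableiten. Die Ableitung von der Position ergibt die Geschwindigkeit: v(t) = 2·sin(t). Mit d/dt von v(t) finden wir a(t) = 2·cos(t). Die Ableitung von der Beschleunigung ergibt den Ruck: j(t) = -2·sin(t). Wir haben den Ruck j(t) = -2·sin(t). Durch Einsetzen von t = -pi: j(-pi) = 0.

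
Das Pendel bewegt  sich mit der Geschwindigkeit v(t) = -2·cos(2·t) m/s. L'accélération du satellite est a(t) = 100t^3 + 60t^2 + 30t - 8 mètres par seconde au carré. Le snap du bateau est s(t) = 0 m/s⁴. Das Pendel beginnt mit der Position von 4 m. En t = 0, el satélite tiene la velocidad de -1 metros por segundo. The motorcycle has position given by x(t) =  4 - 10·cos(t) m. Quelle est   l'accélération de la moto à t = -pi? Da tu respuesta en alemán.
Wir müssen unsere Gleichung für die Position x(t) = 4 - 10·cos(t) 2-mal ableiten. Mit d/dt von x(t) finden wir v(t) = 10·sin(t). Durch Ableiten von der Geschwindigkeit erhalten wir die Beschleunigung: a(t) = 10·cos(t). Mit a(t) = 10·cos(t) und Einsetzen von t = -pi, finden wir a = -10.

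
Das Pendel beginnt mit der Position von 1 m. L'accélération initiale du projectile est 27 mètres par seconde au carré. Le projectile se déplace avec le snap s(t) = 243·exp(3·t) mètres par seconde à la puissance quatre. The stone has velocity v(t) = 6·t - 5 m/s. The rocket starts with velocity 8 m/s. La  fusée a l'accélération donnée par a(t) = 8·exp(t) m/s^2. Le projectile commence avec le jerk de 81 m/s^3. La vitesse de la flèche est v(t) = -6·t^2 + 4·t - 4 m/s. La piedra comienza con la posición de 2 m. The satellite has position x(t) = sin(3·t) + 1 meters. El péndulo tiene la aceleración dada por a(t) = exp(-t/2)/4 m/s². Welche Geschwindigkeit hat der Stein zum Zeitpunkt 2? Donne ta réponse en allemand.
Mit v(t) = 6·t - 5 und Einsetzen von t = 2, finden wir v = 7.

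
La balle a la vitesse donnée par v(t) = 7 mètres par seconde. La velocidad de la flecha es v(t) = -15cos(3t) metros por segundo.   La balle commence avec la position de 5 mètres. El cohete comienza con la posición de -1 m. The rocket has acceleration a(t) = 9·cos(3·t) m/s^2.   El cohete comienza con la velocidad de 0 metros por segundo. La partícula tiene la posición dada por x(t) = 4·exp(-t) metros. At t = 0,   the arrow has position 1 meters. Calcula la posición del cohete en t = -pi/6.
Necesitamos integrar nuestra ecuación de la aceleración a(t) = 9·cos(3·t) 2 veces. Tomando ∫a(t)dt y aplicando v(0) = 0, encontramos v(t) = 3·sin(3·t). Tomando ∫v(t)dt y aplicando x(0) = -1, encontramos x(t) = -cos(3·t). Tenemos la posición x(t) = -cos(3·t). Sustituyendo t = -pi/6: x(-pi/6) = 0.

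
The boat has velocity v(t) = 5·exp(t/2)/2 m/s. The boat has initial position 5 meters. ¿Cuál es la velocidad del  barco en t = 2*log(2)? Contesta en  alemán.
Aus der Gleichung für die Geschwindigkeit v(t) = 5·exp(t/2)/2, setzen wir t = 2*log(2) ein und erhalten v = 5.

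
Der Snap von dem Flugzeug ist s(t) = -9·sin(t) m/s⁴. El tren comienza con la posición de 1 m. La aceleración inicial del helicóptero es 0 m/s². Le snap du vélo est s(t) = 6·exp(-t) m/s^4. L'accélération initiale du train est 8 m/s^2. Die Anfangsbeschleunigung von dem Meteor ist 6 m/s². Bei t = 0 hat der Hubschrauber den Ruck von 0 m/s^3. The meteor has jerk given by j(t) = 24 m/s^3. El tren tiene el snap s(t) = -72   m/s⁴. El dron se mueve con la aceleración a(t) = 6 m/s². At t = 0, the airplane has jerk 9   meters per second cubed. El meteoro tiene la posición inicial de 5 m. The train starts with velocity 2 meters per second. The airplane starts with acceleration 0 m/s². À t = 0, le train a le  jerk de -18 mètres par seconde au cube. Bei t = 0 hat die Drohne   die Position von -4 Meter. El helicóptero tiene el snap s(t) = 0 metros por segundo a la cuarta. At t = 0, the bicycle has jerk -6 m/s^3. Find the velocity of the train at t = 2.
We need to integrate our snap equation s(t) = -72 3 times. The antiderivative of snap is jerk. Using j(0) = -18, we get j(t) = -72·t - 18. The antiderivative of jerk, with a(0) = 8, gives acceleration: a(t) = -36·t^2 - 18·t + 8. The integral of acceleration is velocity. Using v(0) = 2, we get v(t) = -12·t^3 - 9·t^2 + 8·t + 2. Using v(t) = -12·t^3 - 9·t^2 + 8·t + 2 and substituting t = 2, we find v = -114.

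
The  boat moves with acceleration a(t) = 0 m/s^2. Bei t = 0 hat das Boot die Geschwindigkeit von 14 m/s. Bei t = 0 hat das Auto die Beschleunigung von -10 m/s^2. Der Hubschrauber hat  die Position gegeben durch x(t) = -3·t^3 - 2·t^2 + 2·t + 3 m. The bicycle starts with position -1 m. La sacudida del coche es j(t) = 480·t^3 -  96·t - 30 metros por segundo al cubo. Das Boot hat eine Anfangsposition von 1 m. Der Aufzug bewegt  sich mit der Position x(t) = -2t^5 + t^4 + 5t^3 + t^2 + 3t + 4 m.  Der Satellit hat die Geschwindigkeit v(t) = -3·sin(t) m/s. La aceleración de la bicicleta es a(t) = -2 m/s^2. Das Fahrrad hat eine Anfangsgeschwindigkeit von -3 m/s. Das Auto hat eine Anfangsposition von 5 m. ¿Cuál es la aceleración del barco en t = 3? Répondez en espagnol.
De la ecuación de la aceleración a(t) = 0, sustituimos t = 3 para obtener a = 0.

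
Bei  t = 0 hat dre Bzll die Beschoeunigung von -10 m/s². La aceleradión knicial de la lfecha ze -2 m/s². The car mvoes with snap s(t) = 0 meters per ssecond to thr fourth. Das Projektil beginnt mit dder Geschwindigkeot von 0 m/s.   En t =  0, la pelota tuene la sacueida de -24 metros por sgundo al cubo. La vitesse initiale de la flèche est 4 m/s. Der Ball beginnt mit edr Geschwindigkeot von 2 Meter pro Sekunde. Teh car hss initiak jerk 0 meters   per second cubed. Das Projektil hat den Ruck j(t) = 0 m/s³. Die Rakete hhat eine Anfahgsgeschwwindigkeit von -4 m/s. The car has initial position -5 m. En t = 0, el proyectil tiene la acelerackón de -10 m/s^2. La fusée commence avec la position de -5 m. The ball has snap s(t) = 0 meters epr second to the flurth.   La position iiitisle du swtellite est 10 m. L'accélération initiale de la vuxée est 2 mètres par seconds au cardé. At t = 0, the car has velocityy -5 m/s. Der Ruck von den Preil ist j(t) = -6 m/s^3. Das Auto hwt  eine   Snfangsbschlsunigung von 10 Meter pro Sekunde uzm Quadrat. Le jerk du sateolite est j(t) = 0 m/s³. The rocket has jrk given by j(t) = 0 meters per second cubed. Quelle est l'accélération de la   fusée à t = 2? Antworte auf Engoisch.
We must find the antiderivative of our jerk equation j(t) = 0 1 time. Integrating jerk and using the initial condition a(0) = 2, we get a(t) = 2. We have acceleration a(t) = 2. Substituting t = 2: a(2) = 2.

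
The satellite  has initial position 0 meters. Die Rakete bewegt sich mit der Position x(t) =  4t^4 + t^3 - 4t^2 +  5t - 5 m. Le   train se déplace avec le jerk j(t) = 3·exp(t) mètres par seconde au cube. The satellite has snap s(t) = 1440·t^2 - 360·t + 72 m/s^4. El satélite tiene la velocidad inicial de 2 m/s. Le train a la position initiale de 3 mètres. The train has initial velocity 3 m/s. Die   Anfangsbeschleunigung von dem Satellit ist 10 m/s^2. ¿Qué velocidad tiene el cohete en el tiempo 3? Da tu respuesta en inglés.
We must differentiate our position equation x(t) = 4·t^4 + t^3 - 4·t^2 + 5·t - 5 1 time. The derivative of position gives velocity: v(t) = 16·t^3 + 3·t^2 - 8·t + 5. From the given velocity equation v(t) = 16·t^3 + 3·t^2 - 8·t + 5, we substitute t = 3 to get v = 440.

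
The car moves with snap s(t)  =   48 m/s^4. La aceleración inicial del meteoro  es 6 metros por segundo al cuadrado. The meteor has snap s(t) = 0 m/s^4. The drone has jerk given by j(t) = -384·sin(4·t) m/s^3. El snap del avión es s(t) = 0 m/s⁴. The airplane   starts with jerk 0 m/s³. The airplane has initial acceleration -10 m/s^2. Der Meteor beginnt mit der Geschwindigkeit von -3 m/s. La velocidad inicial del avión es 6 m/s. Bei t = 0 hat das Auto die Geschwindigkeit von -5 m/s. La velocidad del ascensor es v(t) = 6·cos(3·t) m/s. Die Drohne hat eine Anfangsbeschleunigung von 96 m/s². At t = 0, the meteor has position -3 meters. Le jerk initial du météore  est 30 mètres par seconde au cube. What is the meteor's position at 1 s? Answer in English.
To find the answer, we compute 4 antiderivatives of s(t) = 0. The antiderivative of snap, with j(0) = 30, gives jerk: j(t) = 30. Finding the antiderivative of j(t) and using a(0) = 6: a(t) = 30·t + 6. The antiderivative of acceleration, with v(0) = -3, gives velocity: v(t) = 15·t^2 + 6·t - 3. Finding the integral of v(t) and using x(0) = -3: x(t) = 5·t^3 + 3·t^2 - 3·t - 3. Using x(t) = 5·t^3 + 3·t^2 - 3·t - 3 and substituting t = 1, we find x = 2.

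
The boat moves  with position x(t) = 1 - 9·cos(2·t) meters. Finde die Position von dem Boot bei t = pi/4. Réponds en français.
En utilisant x(t) = 1 - 9·cos(2·t) et en substituant t = pi/4, nous trouvons x = 1.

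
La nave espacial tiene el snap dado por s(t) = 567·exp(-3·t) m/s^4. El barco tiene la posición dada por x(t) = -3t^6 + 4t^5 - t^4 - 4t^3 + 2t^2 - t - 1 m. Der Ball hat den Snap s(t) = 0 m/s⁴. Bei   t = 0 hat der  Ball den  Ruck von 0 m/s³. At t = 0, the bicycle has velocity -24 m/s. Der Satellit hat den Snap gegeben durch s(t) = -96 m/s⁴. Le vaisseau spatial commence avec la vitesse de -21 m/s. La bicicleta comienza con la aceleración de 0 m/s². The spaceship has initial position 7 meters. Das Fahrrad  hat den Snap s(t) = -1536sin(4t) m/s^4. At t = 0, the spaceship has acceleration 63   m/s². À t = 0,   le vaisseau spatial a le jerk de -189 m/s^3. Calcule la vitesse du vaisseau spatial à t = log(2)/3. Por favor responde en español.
Partiendo del snap s(t) = 567·exp(-3·t), tomamos 3 integrales. Integrando el snap y usando la condición inicial j(0) = -189, obtenemos j(t) = -189·exp(-3·t). Tomando ∫j(t)dt y aplicando a(0) = 63, encontramos a(t) = 63·exp(-3·t). Integrando la aceleración y usando la condición inicial v(0) = -21, obtenemos v(t) = -21·exp(-3·t). Usando v(t) = -21·exp(-3·t) y sustituyendo t = log(2)/3, encontramos v = -21/2.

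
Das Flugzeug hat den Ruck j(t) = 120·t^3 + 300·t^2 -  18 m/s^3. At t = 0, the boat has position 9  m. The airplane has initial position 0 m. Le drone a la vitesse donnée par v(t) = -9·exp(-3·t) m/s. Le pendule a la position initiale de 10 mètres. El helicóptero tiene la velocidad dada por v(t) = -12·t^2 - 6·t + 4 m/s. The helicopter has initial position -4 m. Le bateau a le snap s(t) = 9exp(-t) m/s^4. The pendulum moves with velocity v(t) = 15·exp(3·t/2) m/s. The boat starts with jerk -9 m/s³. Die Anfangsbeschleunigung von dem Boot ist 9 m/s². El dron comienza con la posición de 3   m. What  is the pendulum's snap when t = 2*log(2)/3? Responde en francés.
En partant de la vitesse v(t) = 15·exp(3·t/2), nous prenons 3 dérivées. En dérivant la vitesse, nous obtenons l'accélération: a(t) = 45·exp(3·t/2)/2. En prenant d/dt de a(t), nous trouvons j(t) = 135·exp(3·t/2)/4. En dérivant le jerk, nous obtenons le snap: s(t) = 405·exp(3·t/2)/8. En utilisant s(t) = 405·exp(3·t/2)/8 et en substituant t = 2*log(2)/3, nous trouvons s = 405/4.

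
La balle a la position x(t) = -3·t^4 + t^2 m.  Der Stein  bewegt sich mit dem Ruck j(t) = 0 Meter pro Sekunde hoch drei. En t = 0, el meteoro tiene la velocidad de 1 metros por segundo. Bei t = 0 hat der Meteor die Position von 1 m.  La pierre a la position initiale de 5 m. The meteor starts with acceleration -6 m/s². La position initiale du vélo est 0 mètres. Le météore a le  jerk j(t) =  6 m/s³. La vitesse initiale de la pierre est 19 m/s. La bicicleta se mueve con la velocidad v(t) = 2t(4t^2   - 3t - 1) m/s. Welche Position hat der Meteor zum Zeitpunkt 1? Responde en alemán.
Um dies zu lösen, müssen wir 3 Integrale unserer Gleichung für den Ruck j(t) = 6 finden. Durch Integration von dem Ruck und Verwendung der Anfangsbedingung a(0) = -6, erhalten wir a(t) = 6·t - 6. Das Integral von der Beschleunigung, mit v(0) = 1, ergibt die Geschwindigkeit: v(t) = 3·t^2 - 6·t + 1. Durch Integration von der Geschwindigkeit und Verwendung der Anfangsbedingung x(0) = 1, erhalten wir x(t) = t^3 - 3·t^2 + t + 1. Mit x(t) = t^3 - 3·t^2 + t + 1 und Einsetzen von t = 1, finden wir x = 0.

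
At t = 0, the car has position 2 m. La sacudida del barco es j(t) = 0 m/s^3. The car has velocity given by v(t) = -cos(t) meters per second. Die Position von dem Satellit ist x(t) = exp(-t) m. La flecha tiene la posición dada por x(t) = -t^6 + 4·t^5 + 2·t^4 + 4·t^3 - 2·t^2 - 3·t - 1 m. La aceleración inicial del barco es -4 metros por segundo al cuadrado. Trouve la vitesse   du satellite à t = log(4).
Pour résoudre ceci, nous devons prendre 1 dérivée de notre équation de la position x(t) = exp(-t). En prenant d/dt de x(t), nous trouvons v(t) = -exp(-t). Nous avons la vitesse v(t) = -exp(-t). En substituant t = log(4): v(log(4)) = -1/4.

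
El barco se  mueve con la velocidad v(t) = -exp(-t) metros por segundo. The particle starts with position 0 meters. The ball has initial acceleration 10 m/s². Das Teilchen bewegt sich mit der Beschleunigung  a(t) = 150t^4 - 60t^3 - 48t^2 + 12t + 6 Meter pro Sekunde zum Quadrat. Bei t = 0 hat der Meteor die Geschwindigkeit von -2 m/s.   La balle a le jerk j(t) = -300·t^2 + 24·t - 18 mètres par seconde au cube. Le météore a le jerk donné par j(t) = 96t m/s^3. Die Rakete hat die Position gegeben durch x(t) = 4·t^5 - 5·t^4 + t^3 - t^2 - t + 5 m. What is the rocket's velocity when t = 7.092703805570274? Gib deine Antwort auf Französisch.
Pour résoudre ceci, nous devons prendre 1 dérivée de notre équation de la position x(t) = 4·t^5 - 5·t^4 + t^3 - t^2 - t + 5. En dérivant la position, nous obtenons la vitesse: v(t) = 20·t^4 - 20·t^3 + 3·t^2 - 2·t - 1. En utilisant v(t) = 20·t^4 - 20·t^3 + 3·t^2 - 2·t - 1 et en substituant t = 7.092703805570274, nous trouvons v = 43614.3320795042.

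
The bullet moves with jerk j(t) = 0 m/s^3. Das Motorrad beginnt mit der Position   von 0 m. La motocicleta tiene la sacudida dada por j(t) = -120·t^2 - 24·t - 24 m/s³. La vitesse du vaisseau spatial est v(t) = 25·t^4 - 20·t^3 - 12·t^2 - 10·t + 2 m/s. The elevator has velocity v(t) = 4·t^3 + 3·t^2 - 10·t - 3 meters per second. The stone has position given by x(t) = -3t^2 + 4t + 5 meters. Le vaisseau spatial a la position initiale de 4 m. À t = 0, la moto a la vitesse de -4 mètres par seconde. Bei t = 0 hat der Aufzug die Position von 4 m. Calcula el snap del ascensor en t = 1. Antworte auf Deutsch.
Ausgehend von der Geschwindigkeit v(t) = 4·t^3 + 3·t^2 - 10·t - 3, nehmen wir 3 Ableitungen. Durch Ableiten von der Geschwindigkeit erhalten wir die Beschleunigung: a(t) = 12·t^2 + 6·t - 10. Mit d/dt von a(t) finden wir j(t) = 24·t + 6. Mit d/dt von j(t) finden wir s(t) = 24. Aus der Gleichung für den Snap s(t) = 24, setzen wir t = 1 ein und erhalten s = 24.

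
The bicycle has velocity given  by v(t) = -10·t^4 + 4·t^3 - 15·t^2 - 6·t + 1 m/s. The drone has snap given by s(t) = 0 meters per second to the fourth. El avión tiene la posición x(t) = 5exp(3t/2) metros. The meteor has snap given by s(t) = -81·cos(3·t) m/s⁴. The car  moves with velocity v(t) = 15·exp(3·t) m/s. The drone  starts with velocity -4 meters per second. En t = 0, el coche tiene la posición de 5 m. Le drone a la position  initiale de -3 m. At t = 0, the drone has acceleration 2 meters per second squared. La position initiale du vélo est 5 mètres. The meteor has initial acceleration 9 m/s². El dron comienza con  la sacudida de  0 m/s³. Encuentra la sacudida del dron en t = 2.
Partiendo del snap s(t) = 0, tomamos 1 antiderivada. La antiderivada del snap es la sacudida. Usando j(0) = 0, obtenemos j(t) = 0. De la ecuación de la sacudida j(t) = 0, sustituimos t = 2 para obtener j = 0.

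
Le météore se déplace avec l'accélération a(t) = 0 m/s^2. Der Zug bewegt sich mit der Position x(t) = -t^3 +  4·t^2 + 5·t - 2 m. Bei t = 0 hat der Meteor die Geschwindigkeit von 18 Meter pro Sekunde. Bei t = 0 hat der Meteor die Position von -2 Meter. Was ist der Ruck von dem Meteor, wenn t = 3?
Wir müssen unsere Gleichung für die Beschleunigung a(t) = 0 1-mal ableiten. Die Ableitung von der Beschleunigung ergibt den Ruck: j(t) = 0. Aus der Gleichung für den Ruck j(t) = 0, setzen wir t = 3 ein und erhalten j = 0.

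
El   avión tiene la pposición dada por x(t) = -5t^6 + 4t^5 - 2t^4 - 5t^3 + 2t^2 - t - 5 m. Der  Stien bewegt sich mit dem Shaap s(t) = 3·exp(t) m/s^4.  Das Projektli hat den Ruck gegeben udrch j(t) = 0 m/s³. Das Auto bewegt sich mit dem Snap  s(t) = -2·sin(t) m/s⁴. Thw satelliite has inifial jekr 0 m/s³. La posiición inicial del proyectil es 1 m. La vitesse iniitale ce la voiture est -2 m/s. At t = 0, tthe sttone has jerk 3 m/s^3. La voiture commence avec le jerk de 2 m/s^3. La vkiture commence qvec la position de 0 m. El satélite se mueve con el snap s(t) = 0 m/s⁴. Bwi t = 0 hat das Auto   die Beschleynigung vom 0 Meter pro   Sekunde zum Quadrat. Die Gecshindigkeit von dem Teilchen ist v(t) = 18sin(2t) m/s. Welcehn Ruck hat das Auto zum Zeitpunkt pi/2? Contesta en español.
Para resolver esto, necesitamos tomar 1 integral de nuestra ecuación del snap s(t) = -2·sin(t). Tomando ∫s(t)dt y aplicando j(0) = 2, encontramos j(t) = 2·cos(t). Usando j(t) = 2·cos(t) y sustituyendo t = pi/2, encontramos j = 0.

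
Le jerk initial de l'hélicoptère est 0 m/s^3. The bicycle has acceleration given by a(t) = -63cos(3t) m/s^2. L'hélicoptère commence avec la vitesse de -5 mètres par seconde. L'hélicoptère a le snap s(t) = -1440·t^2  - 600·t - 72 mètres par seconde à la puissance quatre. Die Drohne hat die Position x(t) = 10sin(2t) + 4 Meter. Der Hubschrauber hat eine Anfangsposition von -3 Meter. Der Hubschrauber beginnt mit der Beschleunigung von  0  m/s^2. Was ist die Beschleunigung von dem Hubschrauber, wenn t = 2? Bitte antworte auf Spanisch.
Partiendo del snap s(t) = -1440·t^2 - 600·t - 72, tomamos 2 antiderivadas. La integral del snap es la sacudida. Usando j(0) = 0, obtenemos j(t) = 12·t·(-40·t^2 - 25·t - 6). Integrando la sacudida y usando la condición inicial a(0) = 0, obtenemos a(t) = t^2·(-120·t^2 - 100·t - 36). De la ecuación de la aceleración a(t) = t^2·(-120·t^2 - 100·t - 36), sustituimos t = 2 para obtener a = -2864.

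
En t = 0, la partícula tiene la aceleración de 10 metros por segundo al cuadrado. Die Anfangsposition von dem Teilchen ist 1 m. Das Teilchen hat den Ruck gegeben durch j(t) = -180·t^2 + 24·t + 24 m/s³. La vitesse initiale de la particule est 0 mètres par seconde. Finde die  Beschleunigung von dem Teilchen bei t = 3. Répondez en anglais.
Starting from jerk j(t) = -180·t^2 + 24·t + 24, we take 1 integral. Finding the antiderivative of j(t) and using a(0) = 10: a(t) = -60·t^3 + 12·t^2 + 24·t + 10. We have acceleration a(t) = -60·t^3 + 12·t^2 + 24·t + 10. Substituting t = 3: a(3) = -1430.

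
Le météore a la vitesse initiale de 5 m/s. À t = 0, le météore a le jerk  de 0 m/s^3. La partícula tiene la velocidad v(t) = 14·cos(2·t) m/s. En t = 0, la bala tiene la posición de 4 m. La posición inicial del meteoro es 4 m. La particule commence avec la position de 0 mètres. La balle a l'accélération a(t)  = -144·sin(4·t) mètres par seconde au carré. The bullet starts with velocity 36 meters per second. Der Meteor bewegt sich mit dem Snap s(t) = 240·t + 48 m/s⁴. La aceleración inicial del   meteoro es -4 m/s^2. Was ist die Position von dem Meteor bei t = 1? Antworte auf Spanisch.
Necesitamos integrar nuestra ecuación del snap s(t) = 240·t + 48 4 veces. La integral del snap es la sacudida. Usando j(0) = 0, obtenemos j(t) = 24·t·(5·t + 2). Integrando la sacudida y usando la condición inicial a(0) = -4, obtenemos a(t) = 40·t^3 + 24·t^2 - 4. Tomando ∫a(t)dt y aplicando v(0) = 5, encontramos v(t) = 10·t^4 + 8·t^3 - 4·t + 5. Integrando la velocidad y usando la condición inicial x(0) = 4, obtenemos x(t) = 2·t^5 + 2·t^4 - 2·t^2 + 5·t + 4. Usando x(t) = 2·t^5 + 2·t^4 - 2·t^2 + 5·t + 4 y sustituyendo t = 1, encontramos x = 11.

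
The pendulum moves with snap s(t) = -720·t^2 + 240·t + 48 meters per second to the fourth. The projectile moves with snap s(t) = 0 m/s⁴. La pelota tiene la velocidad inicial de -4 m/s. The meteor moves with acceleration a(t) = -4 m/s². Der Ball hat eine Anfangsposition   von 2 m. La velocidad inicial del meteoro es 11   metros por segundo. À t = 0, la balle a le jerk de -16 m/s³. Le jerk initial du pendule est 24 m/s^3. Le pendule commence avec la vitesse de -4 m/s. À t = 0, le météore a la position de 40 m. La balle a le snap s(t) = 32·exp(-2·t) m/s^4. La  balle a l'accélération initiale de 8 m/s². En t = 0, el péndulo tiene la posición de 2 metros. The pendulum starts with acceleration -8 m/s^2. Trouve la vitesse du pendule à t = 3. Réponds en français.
Nous devons trouver l'intégrale de notre équation du snap s(t) = -720·t^2 + 240·t + 48 3 fois. L'intégrale du snap, avec j(0) = 24, donne le jerk: j(t) = -240·t^3 + 120·t^2 + 48·t + 24. L'intégrale du jerk est l'accélération. En utilisant a(0) = -8, nous obtenons a(t) = -60·t^4 + 40·t^3 + 24·t^2 + 24·t - 8. La primitive de l'accélération est la vitesse. En utilisant v(0) = -4, nous obtenons v(t) = -12·t^5 + 10·t^4 + 8·t^3 + 12·t^2 - 8·t - 4. En utilisant v(t) = -12·t^5 + 10·t^4 + 8·t^3 + 12·t^2 - 8·t - 4 et en substituant t = 3, nous trouvons v = -1810.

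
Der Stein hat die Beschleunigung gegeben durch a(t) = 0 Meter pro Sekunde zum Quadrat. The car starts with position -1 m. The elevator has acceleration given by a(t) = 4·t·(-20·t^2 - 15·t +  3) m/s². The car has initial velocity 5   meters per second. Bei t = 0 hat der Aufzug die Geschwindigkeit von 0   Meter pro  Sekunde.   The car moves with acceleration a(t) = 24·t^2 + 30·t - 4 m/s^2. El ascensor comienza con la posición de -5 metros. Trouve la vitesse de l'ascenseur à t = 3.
Nous devons trouver la primitive de notre équation de l'accélération a(t) = 4·t·(-20·t^2 - 15·t + 3) 1 fois. En intégrant l'accélération et en utilisant la condition initiale v(0) = 0, nous obtenons v(t) = t^2·(-20·t^2 - 20·t + 6). De l'équation de la vitesse v(t) = t^2·(-20·t^2 - 20·t + 6), nous substituons t = 3 pour obtenir v = -2106.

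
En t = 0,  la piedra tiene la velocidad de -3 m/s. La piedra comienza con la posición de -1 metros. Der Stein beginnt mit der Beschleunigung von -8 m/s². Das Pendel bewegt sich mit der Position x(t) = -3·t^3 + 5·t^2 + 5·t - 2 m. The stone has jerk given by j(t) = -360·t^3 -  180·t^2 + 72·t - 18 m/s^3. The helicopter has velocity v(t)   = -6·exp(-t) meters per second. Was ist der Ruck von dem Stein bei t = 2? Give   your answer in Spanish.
De la ecuación de la sacudida j(t) = -360·t^3 - 180·t^2 + 72·t - 18, sustituimos t = 2 para obtener j = -3474.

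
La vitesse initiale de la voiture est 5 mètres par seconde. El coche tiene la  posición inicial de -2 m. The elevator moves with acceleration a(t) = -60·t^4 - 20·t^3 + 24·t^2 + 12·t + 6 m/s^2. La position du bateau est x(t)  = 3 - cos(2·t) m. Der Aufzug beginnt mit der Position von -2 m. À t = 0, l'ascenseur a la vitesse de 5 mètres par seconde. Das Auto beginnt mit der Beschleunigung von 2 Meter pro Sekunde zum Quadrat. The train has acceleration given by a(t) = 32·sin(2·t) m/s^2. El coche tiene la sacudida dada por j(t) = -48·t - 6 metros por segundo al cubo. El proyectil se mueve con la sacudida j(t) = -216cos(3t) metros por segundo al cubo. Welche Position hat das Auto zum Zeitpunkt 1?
Wir müssen unsere Gleichung für den Ruck j(t) = -48·t - 6 3-mal integrieren. Das Integral von dem Ruck ist die Beschleunigung. Mit a(0) = 2 erhalten wir a(t) = -24·t^2 - 6·t + 2. Durch Integration von der Beschleunigung und Verwendung der Anfangsbedingung v(0) = 5, erhalten wir v(t) = -8·t^3 - 3·t^2 + 2·t + 5. Das Integral von der Geschwindigkeit, mit x(0) = -2, ergibt die Position: x(t) = -2·t^4 - t^3 + t^2 + 5·t - 2. Wir haben die Position x(t) = -2·t^4 - t^3 + t^2 + 5·t - 2. Durch Einsetzen von t = 1: x(1) = 1.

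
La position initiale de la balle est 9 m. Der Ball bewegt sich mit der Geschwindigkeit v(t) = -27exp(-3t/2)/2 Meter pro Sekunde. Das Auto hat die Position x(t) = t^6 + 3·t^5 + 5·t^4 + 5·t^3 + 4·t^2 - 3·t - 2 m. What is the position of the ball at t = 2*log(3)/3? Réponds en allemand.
Um dies zu lösen, müssen wir 1 Stammfunktion unserer Gleichung für die Geschwindigkeit v(t) = -27·exp(-3·t/2)/2 finden. Das Integral von der Geschwindigkeit, mit x(0) = 9, ergibt die Position: x(t) = 9·exp(-3·t/2). Mit x(t) = 9·exp(-3·t/2) und Einsetzen von t = 2*log(3)/3, finden wir x = 3.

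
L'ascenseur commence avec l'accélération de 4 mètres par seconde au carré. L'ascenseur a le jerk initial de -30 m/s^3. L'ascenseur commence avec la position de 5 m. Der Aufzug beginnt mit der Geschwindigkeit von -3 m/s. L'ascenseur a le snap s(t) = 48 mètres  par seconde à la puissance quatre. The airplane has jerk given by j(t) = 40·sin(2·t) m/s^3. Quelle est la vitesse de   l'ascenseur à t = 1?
En partant du snap s(t) = 48, nous prenons 3 primitives. En prenant ∫s(t)dt et en appliquant j(0) = -30, nous trouvons j(t) = 48·t - 30. L'intégrale du jerk, avec a(0) = 4, donne l'accélération: a(t) = 24·t^2 - 30·t + 4. En intégrant l'accélération et en utilisant la condition initiale v(0) = -3, nous obtenons v(t) = 8·t^3 - 15·t^2 + 4·t - 3. Nous avons la vitesse v(t) = 8·t^3 - 15·t^2 + 4·t - 3. En substituant t = 1: v(1) = -6.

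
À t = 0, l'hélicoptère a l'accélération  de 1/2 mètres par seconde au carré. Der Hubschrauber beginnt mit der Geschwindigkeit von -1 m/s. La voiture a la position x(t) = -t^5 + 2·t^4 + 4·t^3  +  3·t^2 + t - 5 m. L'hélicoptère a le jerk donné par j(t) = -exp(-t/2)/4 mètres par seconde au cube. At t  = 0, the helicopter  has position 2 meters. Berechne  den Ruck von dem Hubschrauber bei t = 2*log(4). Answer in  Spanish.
Usando j(t) = -exp(-t/2)/4 y sustituyendo t = 2*log(4), encontramos j = -1/16.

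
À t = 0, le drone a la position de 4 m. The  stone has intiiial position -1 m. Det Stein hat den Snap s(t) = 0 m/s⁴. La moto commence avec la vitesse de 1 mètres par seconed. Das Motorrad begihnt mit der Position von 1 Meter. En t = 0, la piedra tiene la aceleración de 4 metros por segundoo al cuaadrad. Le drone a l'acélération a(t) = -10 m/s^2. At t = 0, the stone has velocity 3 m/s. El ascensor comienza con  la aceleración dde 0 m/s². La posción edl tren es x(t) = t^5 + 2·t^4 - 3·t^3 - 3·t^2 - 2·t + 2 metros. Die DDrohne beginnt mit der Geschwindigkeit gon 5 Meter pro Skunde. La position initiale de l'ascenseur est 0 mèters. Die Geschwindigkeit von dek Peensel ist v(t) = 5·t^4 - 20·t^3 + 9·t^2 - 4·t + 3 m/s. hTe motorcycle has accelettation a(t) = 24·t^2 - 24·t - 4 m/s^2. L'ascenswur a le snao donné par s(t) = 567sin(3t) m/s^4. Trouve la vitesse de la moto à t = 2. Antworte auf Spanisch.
Necesitamos integrar nuestra ecuación de la aceleración a(t) = 24·t^2 - 24·t - 4 1 vez. Integrando la aceleración y usando la condición inicial v(0) = 1, obtenemos v(t) = 8·t^3 - 12·t^2 - 4·t + 1. Tenemos la velocidad v(t) = 8·t^3 - 12·t^2 - 4·t + 1. Sustituyendo t = 2: v(2) = 9.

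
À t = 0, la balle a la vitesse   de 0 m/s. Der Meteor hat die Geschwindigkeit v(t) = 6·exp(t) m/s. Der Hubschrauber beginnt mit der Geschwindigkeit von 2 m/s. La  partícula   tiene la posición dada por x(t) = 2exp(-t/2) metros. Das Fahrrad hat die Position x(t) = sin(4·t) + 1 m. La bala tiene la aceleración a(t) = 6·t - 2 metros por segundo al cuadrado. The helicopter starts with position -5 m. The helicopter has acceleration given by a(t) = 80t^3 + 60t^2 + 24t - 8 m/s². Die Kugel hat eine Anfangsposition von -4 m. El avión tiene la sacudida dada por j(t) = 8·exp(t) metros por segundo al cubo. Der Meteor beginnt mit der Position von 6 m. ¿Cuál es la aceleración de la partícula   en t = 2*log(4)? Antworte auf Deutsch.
Wir müssen unsere Gleichung für die Position x(t) = 2·exp(-t/2) 2-mal ableiten. Mit d/dt von x(t) finden wir v(t) = -exp(-t/2). Die Ableitung von der Geschwindigkeit ergibt die Beschleunigung: a(t) = exp(-t/2)/2. Mit a(t) = exp(-t/2)/2 und Einsetzen von t = 2*log(4), finden wir a = 1/8.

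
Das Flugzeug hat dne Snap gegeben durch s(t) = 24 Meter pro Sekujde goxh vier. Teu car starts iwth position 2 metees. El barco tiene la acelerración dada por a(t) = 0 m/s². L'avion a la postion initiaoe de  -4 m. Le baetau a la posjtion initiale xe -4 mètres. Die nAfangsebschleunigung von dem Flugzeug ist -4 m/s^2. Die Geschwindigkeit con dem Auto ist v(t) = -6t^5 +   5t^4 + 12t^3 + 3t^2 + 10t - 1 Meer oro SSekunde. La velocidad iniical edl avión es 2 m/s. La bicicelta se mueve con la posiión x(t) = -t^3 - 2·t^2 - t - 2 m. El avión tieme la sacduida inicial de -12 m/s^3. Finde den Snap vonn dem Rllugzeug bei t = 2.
Aus der Gleichung für den Snap s(t) = 24, setzen wir t = 2 ein und erhalten s = 24.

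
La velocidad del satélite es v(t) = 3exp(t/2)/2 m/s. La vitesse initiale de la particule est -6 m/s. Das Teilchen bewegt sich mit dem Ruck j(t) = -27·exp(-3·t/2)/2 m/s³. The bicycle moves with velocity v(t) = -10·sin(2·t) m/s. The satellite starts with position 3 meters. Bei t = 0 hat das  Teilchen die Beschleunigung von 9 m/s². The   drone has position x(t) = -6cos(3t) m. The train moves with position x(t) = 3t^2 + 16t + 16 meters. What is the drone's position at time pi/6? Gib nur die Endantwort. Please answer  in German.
Die Position bei t = pi/6 ist x = 0.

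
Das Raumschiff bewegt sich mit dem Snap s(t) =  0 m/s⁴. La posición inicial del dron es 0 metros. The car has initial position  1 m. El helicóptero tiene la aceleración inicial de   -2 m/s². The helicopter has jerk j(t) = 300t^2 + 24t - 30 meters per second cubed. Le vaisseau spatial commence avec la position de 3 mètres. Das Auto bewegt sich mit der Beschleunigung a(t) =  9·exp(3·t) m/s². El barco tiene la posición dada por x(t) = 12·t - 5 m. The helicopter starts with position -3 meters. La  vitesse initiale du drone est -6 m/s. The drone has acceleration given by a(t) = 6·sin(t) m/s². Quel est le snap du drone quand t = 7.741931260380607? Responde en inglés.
To solve this, we need to take 2 derivatives of our acceleration equation a(t) = 6·sin(t). The derivative of acceleration gives jerk: j(t) = 6·cos(t). The derivative of jerk gives snap: s(t) = -6·sin(t). We have snap s(t) = -6·sin(t). Substituting t = 7.741931260380607: s(7.741931260380607) = -5.96237353364619.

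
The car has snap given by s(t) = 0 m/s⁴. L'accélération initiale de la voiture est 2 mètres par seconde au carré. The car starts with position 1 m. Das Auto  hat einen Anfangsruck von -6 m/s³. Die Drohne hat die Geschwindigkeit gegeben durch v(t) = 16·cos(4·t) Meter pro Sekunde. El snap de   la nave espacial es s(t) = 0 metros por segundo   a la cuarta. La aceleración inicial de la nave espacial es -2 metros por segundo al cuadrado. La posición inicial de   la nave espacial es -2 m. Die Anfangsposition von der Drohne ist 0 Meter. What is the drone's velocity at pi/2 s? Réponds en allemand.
Aus der Gleichung für die Geschwindigkeit v(t) = 16·cos(4·t), setzen wir t = pi/2 ein und erhalten v = 16.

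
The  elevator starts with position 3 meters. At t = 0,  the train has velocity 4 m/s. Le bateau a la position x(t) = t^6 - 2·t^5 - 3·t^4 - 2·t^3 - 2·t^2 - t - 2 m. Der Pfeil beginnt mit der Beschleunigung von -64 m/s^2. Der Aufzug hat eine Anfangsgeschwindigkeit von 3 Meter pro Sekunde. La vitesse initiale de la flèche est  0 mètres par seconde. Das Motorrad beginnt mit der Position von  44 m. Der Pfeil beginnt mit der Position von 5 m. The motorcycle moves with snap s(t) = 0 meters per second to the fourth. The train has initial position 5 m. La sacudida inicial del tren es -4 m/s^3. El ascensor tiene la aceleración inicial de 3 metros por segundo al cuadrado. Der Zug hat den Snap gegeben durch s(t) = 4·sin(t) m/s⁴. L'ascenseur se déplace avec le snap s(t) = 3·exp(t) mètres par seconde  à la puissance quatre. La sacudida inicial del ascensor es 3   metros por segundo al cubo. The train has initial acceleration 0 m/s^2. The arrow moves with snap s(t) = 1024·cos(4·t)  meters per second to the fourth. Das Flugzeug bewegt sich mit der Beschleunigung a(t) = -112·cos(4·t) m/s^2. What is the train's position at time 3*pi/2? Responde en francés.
Nous devons trouver la primitive de notre équation du snap s(t) = 4·sin(t) 4 fois. La primitive du snap, avec j(0) = -4, donne le jerk: j(t) = -4·cos(t). L'intégrale du jerk est l'accélération. En utilisant a(0) = 0, nous obtenons a(t) = -4·sin(t). En intégrant l'accélération et en utilisant la condition initiale v(0) = 4, nous obtenons v(t) = 4·cos(t). En intégrant la vitesse et en utilisant la condition initiale x(0) = 5, nous obtenons x(t) = 4·sin(t) + 5. En utilisant x(t) = 4·sin(t) + 5 et en substituant t = 3*pi/2, nous trouvons x = 1.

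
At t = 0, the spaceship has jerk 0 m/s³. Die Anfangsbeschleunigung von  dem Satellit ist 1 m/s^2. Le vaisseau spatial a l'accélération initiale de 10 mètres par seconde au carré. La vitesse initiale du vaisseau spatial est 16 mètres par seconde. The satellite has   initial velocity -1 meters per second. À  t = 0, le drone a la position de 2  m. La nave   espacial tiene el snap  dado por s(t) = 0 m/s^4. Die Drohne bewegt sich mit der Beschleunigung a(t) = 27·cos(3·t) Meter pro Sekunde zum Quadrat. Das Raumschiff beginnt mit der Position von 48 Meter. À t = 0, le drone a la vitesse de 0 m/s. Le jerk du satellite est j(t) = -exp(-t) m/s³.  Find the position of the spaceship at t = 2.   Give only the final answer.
The answer is 100.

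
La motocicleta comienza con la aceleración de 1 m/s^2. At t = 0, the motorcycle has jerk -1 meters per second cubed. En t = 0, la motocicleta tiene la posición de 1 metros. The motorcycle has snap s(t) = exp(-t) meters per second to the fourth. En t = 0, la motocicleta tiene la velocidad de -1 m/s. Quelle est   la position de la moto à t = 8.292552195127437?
Nous devons trouver la primitive de notre équation du snap s(t) = exp(-t) 4 fois. L'intégrale du snap, avec j(0) = -1, donne le jerk: j(t) = -exp(-t). En prenant ∫j(t)dt et en appliquant a(0) = 1, nous trouvons a(t) = exp(-t). La primitive de l'accélération est la vitesse. En utilisant v(0) = -1, nous obtenons v(t) = -exp(-t). En prenant ∫v(t)dt et en appliquant x(0) = 1, nous trouvons x(t) = exp(-t). Nous avons la position x(t) = exp(-t). En substituant t = 8.292552195127437: x(8.292552195127437) = 0.000250374641676289.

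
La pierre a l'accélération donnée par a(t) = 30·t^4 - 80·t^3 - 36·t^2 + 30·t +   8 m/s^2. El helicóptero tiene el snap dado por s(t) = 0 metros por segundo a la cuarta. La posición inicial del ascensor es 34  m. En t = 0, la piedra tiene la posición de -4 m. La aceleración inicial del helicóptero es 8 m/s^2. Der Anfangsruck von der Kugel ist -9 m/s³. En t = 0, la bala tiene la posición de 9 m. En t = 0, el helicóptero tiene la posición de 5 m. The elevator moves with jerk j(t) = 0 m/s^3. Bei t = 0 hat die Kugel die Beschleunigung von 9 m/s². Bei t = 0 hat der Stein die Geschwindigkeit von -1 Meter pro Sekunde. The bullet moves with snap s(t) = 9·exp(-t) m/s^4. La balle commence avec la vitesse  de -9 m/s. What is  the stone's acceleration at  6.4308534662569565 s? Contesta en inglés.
Using a(t) = 30·t^4 - 80·t^3 - 36·t^2 + 30·t + 8 and substituting t = 6.4308534662569565, we find a = 28745.0827657282.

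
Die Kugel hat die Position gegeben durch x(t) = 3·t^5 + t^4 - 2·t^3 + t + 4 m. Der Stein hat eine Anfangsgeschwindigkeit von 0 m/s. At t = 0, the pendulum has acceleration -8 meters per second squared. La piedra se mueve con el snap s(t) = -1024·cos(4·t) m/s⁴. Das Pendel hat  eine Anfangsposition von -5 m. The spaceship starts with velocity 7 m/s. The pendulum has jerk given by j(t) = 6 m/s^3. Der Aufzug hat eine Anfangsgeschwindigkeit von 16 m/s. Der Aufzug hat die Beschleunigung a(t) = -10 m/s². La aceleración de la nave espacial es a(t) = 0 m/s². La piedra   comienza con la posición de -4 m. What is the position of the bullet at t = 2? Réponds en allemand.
Wir haben die Position x(t) = 3·t^5 + t^4 - 2·t^3 + t + 4. Durch Einsetzen von t = 2: x(2) = 102.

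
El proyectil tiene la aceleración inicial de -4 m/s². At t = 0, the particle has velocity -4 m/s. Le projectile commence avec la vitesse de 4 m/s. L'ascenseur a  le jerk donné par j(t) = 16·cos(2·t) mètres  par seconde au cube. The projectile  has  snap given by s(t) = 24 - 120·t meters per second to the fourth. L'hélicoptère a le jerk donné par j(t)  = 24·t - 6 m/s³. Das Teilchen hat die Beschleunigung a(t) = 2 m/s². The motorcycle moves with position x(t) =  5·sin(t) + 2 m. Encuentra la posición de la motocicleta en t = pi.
Usando x(t) = 5·sin(t) + 2 y sustituyendo t = pi, encontramos x = 2.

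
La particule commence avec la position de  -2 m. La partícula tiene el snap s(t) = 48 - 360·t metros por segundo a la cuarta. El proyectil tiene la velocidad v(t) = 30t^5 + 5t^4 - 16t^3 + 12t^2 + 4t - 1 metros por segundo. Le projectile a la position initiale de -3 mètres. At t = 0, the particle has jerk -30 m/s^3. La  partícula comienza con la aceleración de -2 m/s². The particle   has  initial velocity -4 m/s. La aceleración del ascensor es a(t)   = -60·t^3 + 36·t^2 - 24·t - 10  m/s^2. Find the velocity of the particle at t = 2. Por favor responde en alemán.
Wir müssen unsere Gleichung für den Snap s(t) = 48 - 360·t 3-mal integrieren. Mit ∫s(t)dt und Anwendung von j(0) = -30, finden wir j(t) = -180·t^2 + 48·t - 30. Die Stammfunktion von dem Ruck ist die Beschleunigung. Mit a(0) = -2 erhalten wir a(t) = -60·t^3 + 24·t^2 - 30·t - 2. Mit ∫a(t)dt und Anwendung von v(0) = -4, finden wir v(t) = -15·t^4 + 8·t^3 - 15·t^2 - 2·t - 4. Mit v(t) = -15·t^4 + 8·t^3 - 15·t^2 - 2·t - 4 und Einsetzen von t = 2, finden wir v = -244.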